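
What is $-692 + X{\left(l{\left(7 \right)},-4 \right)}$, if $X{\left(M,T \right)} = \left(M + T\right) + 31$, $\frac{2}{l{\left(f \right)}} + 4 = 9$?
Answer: $- \frac{3323}{5} \approx -664.6$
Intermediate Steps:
$l{\left(f \right)} = \frac{2}{5}$ ($l{\left(f \right)} = \frac{2}{-4 + 9} = \frac{2}{5}$)
$X{\left(M,T \right)} = 31 + M + T$
$-692 + X{\left(l{\left(7 \right)},-4 \right)} = -692 + \left(31 + \frac{2}{5} - 4\right) = -692 + \frac{137}{5} = - \frac{3323}{5}$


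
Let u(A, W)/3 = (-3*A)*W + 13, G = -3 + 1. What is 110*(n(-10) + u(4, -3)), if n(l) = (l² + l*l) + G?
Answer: 37950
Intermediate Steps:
G = -2
u(A, W) = 39 - 9*A*W (u(A, W) = 3*((-3*A)*W + 13) = 3*(-3*A*W + 13) = 3*(13 - 3*A*W) = 39 - 9*A*W)
n(l) = -2 + 2*l² (n(l) = (l² + l*l) - 2 = (l² + l²) - 2 = 2*l² - 2 = -2 + 2*l²)
110*(n(-10) + u(4, -3)) = 110*((-2 + 2*(-10)²) + (39 - 9*4*(-3))) = 110*((-2 + 2*100) + (39 + 108)) = 110*((-2 + 200) + 147) = 110*(198 + 147) = 110*345 = 37950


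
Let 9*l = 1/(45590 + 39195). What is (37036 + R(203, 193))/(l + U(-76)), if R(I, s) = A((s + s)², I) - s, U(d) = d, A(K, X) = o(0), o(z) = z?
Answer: -28113603795/57992939 ≈ -484.78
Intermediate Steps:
A(K, X) = 0
l = 1/763065 (l = 1/(9*(45590 + 39195)) = (⅑)/84785 = (⅑)*(1/84785) = 1/763065 ≈ 1.3105e-6)
R(I, s) = -s (R(I, s) = 0 - s = -s)
(37036 + R(203, 193))/(l + U(-76)) = (37036 - 1*193)/(1/763065 - 76) = (37036 - 193)/(-57992939/763065) = 36843*(-763065/57992939) = -28113603795/57992939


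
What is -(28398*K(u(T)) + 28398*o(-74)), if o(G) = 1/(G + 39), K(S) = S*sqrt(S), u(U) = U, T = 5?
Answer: 28398/35 - 141990*sqrt(5) ≈ -3.1669e+5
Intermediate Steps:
K(S) = S**(3/2)
o(G) = 1/(39 + G)
-(28398*K(u(T)) + 28398*o(-74)) = -(28398/(39 - 74) + 141990*sqrt(5)) = -(-28398/35 + 141990*sqrt(5)) = -28398*(-1/35 + 5*sqrt(5)) = 28398/35 - 141990*sqrt(5)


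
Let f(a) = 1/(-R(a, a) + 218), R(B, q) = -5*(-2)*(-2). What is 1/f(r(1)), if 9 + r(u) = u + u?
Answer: 238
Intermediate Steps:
R(B, q) = -20 (R(B, q) = 10*(-2) = -20)
r(u) = -9 + 2*u (r(u) = -9 + (u + u) = -9 + 2*u)
f(a) = 1/238 (f(a) = 1/(-1*(-20) + 218) = 1/(20 + 218) = 1/238)
1/f(r(1)) = 1/(1/238) = 238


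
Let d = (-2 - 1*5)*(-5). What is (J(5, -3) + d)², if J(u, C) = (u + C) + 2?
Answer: 1521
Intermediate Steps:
d = 35 (d = (-2 - 5)*(-5) = -7*(-5) = 35)
J(u, C) = 2 + C + u (J(u, C) = (C + u) + 2 = 2 + C + u)
(J(5, -3) + d)² = ((2 - 3 + 5) + 35)² = (4 + 35)² = 39² = 1521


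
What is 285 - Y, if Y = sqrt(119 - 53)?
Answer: 285 - sqrt(66) ≈ 276.88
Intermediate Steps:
Y = sqrt(66) ≈ 8.1240
285 - Y = 285 - sqrt(66)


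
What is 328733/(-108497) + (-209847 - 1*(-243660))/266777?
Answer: -84029794480/28944504169 ≈ -2.9031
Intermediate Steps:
328733/(-108497) + (-209847 - 1*(-243660))/266777 = 328733*(-1/108497) + (-209847 + 243660)*(1/266777) = -328733/108497 + 33813*(1/266777) = -328733/108497 + 33813/266777 = -84029794480/28944504169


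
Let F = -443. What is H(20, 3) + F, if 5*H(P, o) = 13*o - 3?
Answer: -2179/5 ≈ -435.80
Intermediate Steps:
H(P, o) = -3/5 + 13*o/5 (H(P, o) = (13*o - 3)/5 = (-3 + 13*o)/5 = -3/5 + 13*o/5)
H(20, 3) + F = (-3/5 + (13/5)*3) - 443 = (-3/5 + 39/5) - 443 = 36/5 - 443 = -2179/5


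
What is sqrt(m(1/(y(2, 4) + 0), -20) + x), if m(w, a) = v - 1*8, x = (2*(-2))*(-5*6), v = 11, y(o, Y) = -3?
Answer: sqrt(123) ≈ 11.091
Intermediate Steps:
x = 120 (x = -4*(-30) = 120)
m(w, a) = 3 (m(w, a) = 11 - 1*8 = 11 - 8 = 3)
sqrt(m(1/(y(2, 4) + 0), -20) + x) = sqrt(3 + 120) = sqrt(123)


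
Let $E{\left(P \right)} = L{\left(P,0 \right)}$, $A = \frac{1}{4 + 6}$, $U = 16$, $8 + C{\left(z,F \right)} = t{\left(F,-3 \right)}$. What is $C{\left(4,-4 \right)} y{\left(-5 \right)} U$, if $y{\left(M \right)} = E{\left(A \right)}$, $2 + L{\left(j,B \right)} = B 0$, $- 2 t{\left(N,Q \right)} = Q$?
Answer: $208$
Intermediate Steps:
$t{\left(N,Q \right)} = - \frac{Q}{2}$
$C{\left(z,F \right)} = - \frac{13}{2}$ ($C{\left(z,F \right)} = -8 - - \frac{3}{2} = -8 + \frac{3}{2} = - \frac{13}{2}$)
$L{\left(j,B \right)} = -2$ ($L{\left(j,B \right)} = -2 + B 0 = -2 + 0 = -2$)
$A = \frac{1}{10} \approx 0.1$
$E{\left(P \right)} = -2$
$y{\left(M \right)} = -2$
$C{\left(4,-4 \right)} y{\left(-5 \right)} U = \left(- \frac{13}{2}\right) \left(-2\right) 16 = 13 \cdot 16 = 208$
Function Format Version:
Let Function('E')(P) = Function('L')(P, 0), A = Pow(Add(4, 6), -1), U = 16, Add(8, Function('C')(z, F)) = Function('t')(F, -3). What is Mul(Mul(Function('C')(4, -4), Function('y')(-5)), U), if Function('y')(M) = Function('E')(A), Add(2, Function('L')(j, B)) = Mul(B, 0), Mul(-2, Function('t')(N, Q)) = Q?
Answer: 208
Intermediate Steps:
Function('t')(N, Q) = Mul(Rational(-1, 2), Q)
Function('C')(z, F) = Rational(-13, 2) (Function('C')(z, F) = Add(-8, Mul(Rational(-1, 2), -3)) = Add(-8, Rational(3, 2)) = Rational(-13, 2))
Function('L')(j, B) = -2 (Function('L')(j, B) = Add(-2, Mul(B, 0)) = Add(-2, 0) = -2)
A = Rational(1, 10) (A = Pow(10, -1) = Rational(1, 10) ≈ 0.10000)
Function('E')(P) = -2
Function('y')(M) = -2
Mul(Mul(Function('C')(4, -4), Function('y')(-5)), U) = Mul(Mul(Rational(-13, 2), -2), 16) = Mul(13, 16) = 208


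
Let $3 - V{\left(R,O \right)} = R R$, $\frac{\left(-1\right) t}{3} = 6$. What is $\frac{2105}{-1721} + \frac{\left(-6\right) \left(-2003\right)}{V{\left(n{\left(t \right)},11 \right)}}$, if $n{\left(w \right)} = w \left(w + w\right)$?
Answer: $- \frac{301524861}{240883207} \approx -1.2517$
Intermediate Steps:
$t = -18$ ($t = \left(-3\right) 6 = -18$)
$n{\left(w \right)} = 2 w^{2}$ ($n{\left(w \right)} = w 2 w = 2 w^{2}$)
$V{\left(R,O \right)} = 3 - R^{2}$ ($V{\left(R,O \right)} = 3 - R R = 3 - R^{2}$)
$\frac{2105}{-1721} + \frac{\left(-6\right) \left(-2003\right)}{V{\left(n{\left(t \right)},11 \right)}} = \frac{2105}{-1721} + \frac{\left(-6\right) \left(-2003\right)}{3 - \left(2 \left(-18\right)^{2}\right)^{2}} = 2105 \left(- \frac{1}{1721}\right) + \frac{12018}{3 - \left(2 \cdot 324\right)^{2}} = - \frac{2105}{1721} + \frac{12018}{3 - 648^{2}} = - \frac{2105}{1721} + \frac{12018}{3 - 419904} = - \frac{2105}{1721} + \frac{12018}{-419901} = - \frac{2105}{1721} + 12018 \left(- \frac{1}{419901}\right) = - \frac{2105}{1721} - \frac{4006}{139967} = - \frac{301524861}{240883207}$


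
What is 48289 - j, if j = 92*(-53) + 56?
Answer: 53109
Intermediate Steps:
j = -4820 (j = -4876 + 56 = -4820)
48289 - j = 48289 - 1*(-4820) = 48289 + 4820 = 53109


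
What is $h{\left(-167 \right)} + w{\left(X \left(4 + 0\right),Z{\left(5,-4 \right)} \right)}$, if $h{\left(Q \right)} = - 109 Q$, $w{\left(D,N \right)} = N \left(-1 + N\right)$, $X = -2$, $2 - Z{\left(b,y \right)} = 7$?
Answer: $18233$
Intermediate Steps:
$Z{\left(b,y \right)} = -5$ ($Z{\left(b,y \right)} = 2 - 7 = -5$)
$h{\left(-167 \right)} + w{\left(X \left(4 + 0\right),Z{\left(5,-4 \right)} \right)} = \left(-109\right) \left(-167\right) - 5 \left(-1 - 5\right) = 18203 - -30 = 18203 + 30 = 18233$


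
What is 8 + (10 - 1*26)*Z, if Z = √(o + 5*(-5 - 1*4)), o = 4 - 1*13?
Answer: 8 - 48*I*√6 ≈ 8.0 - 117.58*I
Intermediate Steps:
o = -9 (o = 4 - 13 = -9)
Z = 3*I*√6 (Z = √(-9 + 5*(-5 - 1*4)) = √(-9 + 5*(-5 - 4)) = √(-9 + 5*(-9)) = √(-9 - 45) = √(-54) = 3*I*√6 ≈ 7.3485*I)
8 + (10 - 1*26)*Z = 8 + (10 - 1*26)*(3*I*√6) = 8 + (10 - 26)*(3*I*√6) = 8 - 48*I*√6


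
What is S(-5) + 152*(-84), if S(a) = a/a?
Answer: -12767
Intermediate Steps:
S(a) = 1
S(-5) + 152*(-84) = 1 + 152*(-84) = 1 - 12768 = -12767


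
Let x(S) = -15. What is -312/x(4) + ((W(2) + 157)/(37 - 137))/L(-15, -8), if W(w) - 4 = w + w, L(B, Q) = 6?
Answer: 821/40 ≈ 20.525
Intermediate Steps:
W(w) = 4 + 2*w (W(w) = 4 + (w + w) = 4 + 2*w)
-312/x(4) + ((W(2) + 157)/(37 - 137))/L(-15, -8) = -312/(-15) + (((4 + 2*2) + 157)/(37 - 137))/6 = -312*(-1/15) + (((4 + 4) + 157)/(-100))*(⅙) = 104/5 + ((8 + 157)*(-1/100))*(⅙) = 104/5 + (165*(-1/100))*(⅙) = 104/5 - 33/20*⅙ = 104/5 - 11/40 = 821/40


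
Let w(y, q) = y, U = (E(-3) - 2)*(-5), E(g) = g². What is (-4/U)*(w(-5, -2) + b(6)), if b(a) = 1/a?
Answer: -58/105 ≈ -0.55238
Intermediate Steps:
b(a) = 1/a
U = -35 (U = ((-3)² - 2)*(-5) = (9 - 2)*(-5) = 7*(-5) = -35)
(-4/U)*(w(-5, -2) + b(6)) = (-4/(-35))*(-5 + 1/6) = (-4*(-1/35))*(-5 + ⅙) = (4/35)*(-29/6) = -58/105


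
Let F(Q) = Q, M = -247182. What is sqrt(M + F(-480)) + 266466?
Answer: 266466 + 3*I*sqrt(27518) ≈ 2.6647e+5 + 497.66*I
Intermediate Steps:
sqrt(M + F(-480)) + 266466 = sqrt(-247182 - 480) + 266466 = sqrt(-247662) + 266466 = 3*I*sqrt(27518) + 266466 = 266466 + 3*I*sqrt(27518)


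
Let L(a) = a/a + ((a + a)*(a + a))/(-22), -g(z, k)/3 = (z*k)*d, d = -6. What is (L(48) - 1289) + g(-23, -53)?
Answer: 222586/11 ≈ 20235.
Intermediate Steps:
g(z, k) = 18*k*z (g(z, k) = -3*z*k*(-6) = -3*k*z*(-6) = -(-18)*k*z = 18*k*z)
L(a) = 1 - 2*a²/11 (L(a) = 1 + ((2*a)*(2*a))*(-1/22) = 1 + (4*a²)*(-1/22) = 1 - 2*a²/11)
(L(48) - 1289) + g(-23, -53) = ((1 - 2/11*48²) - 1289) + 18*(-53)*(-23) = ((1 - 2/11*2304) - 1289) + 21942 = ((1 - 4608/11) - 1289) + 21942 = (-4597/11 - 1289) + 21942 = -18776/11 + 21942 = 222586/11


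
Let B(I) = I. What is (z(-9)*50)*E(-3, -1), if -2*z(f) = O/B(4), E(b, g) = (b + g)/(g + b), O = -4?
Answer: 25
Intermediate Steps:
E(b, g) = 1 (E(b, g) = (b + g)/(b + g) = 1)
z(f) = 1/2 (z(f) = -(-2)/4 = -1/2*(-1) = 1/2)
(z(-9)*50)*E(-3, -1) = ((1/2)*50)*1 = 25*1 = 25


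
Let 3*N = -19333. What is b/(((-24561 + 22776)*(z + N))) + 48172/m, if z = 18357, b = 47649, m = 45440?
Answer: 3650605487/3450861280 ≈ 1.0579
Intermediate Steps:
N = -19333/3 (N = (1/3)*(-19333) = -19333/3 ≈ -6444.3)
b/(((-24561 + 22776)*(z + N))) + 48172/m = 47649/(((-24561 + 22776)*(18357 - 19333/3))) + 48172/45440 = 47649/((-1785*35738/3)) + 48172*(1/45440) = 47649/(-21264110) + 12043/11360 = 47649*(-1/21264110) + 12043/11360 = -6807/3037730 + 12043/11360 = 3650605487/3450861280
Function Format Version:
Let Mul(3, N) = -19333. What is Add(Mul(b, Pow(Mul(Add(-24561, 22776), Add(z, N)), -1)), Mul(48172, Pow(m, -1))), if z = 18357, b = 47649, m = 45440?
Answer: Rational(3650605487, 3450861280) ≈ 1.0579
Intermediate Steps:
N = Rational(-19333, 3) (N = Mul(Rational(1, 3), -19333) = Rational(-19333, 3) ≈ -6444.3)
Add(Mul(b, Pow(Mul(Add(-24561, 22776), Add(z, N)), -1)), Mul(48172, Pow(m, -1))) = Add(Mul(47649, Pow(Mul(Add(-24561, 22776), Add(18357, Rational(-19333, 3))), -1)), Mul(48172, Pow(45440, -1))) = Add(Mul(47649, Pow(Mul(-1785, Rational(35738, 3)), -1)), Mul(48172, Rational(1, 45440))) = Add(Mul(47649, Pow(-21264110, -1)), Rational(12043, 11360)) = Add(Mul(47649, Rational(-1, 21264110)), Rational(12043, 11360)) = Add(Rational(-6807, 3037730), Rational(12043, 11360)) = Rational(3650605487, 3450861280)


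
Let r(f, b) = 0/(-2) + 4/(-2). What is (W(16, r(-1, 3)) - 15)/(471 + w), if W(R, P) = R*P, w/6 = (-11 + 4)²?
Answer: -47/765 ≈ -0.061438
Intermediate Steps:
w = 294 (w = 6*(-11 + 4)² = 6*(-7)² = 6*49 = 294)
r(f, b) = -2 (r(f, b) = 0*(-½) + 4*(-½) = 0 - 2 = -2)
W(R, P) = P*R
(W(16, r(-1, 3)) - 15)/(471 + w) = (-2*16 - 15)/(471 + 294) = (-32 - 15)/765 = -47*1/765 = -47/765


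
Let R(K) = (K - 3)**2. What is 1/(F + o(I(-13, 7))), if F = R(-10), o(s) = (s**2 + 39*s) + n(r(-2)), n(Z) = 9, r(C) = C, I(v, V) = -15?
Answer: -1/182 ≈ -0.0054945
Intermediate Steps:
R(K) = (-3 + K)**2
o(s) = 9 + s**2 + 39*s (o(s) = (s**2 + 39*s) + 9 = 9 + s**2 + 39*s)
F = 169 (F = (-3 - 10)**2 = (-13)**2 = 169)
1/(F + o(I(-13, 7))) = 1/(169 + (9 + (-15)**2 + 39*(-15))) = 1/(169 + (9 + 225 - 585)) = 1/(169 - 351) = 1/(-182) = -1/182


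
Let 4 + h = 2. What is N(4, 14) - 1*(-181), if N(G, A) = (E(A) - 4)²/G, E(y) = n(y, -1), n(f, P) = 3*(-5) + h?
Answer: 1165/4 ≈ 291.25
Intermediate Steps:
h = -2 (h = -4 + 2 = -2)
n(f, P) = -17 (n(f, P) = 3*(-5) - 2 = -15 - 2 = -17)
E(y) = -17
N(G, A) = 441/G (N(G, A) = (-17 - 4)²/G = (-21)²/G = 441/G)
N(4, 14) - 1*(-181) = 441/4 - 1*(-181) = 441*(¼) + 181 = 441/4 + 181 = 1165/4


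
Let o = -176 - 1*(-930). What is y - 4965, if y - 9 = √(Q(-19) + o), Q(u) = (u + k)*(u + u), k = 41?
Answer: -4956 + I*√82 ≈ -4956.0 + 9.0554*I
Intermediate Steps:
o = 754 (o = -176 + 930 = 754)
Q(u) = 2*u*(41 + u) (Q(u) = (u + 41)*(u + u) = (41 + u)*(2*u) = 2*u*(41 + u))
y = 9 + I*√82 (y = 9 + √(2*(-19)*(41 - 19) + 754) = 9 + √(2*(-19)*22 + 754) = 9 + √(-836 + 754) = 9 + √(-82) = 9 + I*√82 ≈ 9.0 + 9.0554*I)
y - 4965 = (9 + I*√82) - 4965 = -4956 + I*√82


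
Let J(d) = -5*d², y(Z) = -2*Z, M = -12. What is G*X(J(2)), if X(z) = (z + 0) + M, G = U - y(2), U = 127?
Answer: -4192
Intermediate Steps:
G = 131 (G = 127 - (-2)*2 = 127 - 1*(-4) = 127 + 4 = 131)
X(z) = -12 + z (X(z) = (z + 0) - 12 = z - 12 = -12 + z)
G*X(J(2)) = 131*(-12 - 5*2²) = 131*(-12 - 5*4) = 131*(-12 - 20) = 131*(-32) = -4192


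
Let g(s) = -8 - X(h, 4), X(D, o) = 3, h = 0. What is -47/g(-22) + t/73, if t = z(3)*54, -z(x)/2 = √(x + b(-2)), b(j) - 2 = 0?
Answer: 47/11 - 108*√5/73 ≈ 0.96457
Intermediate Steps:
b(j) = 2 (b(j) = 2 + 0 = 2)
z(x) = -2*√(2 + x) (z(x) = -2*√(x + 2) = -2*√(2 + x))
t = -108*√5 (t = -2*√(2 + 3)*54 = -2*√5*54 = -108*√5 ≈ -241.50)
g(s) = -11 (g(s) = -8 - 1*3 = -8 - 3 = -11)
-47/g(-22) + t/73 = -47/(-11) - 108*√5/73 = -47*(-1/11) - 108*√5*(1/73) = 47/11 - 108*√5/73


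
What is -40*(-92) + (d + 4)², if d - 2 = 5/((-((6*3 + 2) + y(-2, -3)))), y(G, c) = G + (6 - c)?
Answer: 2707369/729 ≈ 3713.8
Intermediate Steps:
y(G, c) = 6 + G - c
d = 49/27 (d = 2 + 5/((-((6*3 + 2) + (6 - 2 - 1*(-3))))) = 2 + 5/((-((18 + 2) + (6 - 2 + 3)))) = 2 + 5/((-(20 + 7))) = 2 + 5/((-1*27)) = 2 + 5/(-27) = 2 + 5*(-1/27) = 2 - 5/27 = 49/27 ≈ 1.8148)
-40*(-92) + (d + 4)² = -40*(-92) + (49/27 + 4)² = 3680 + (157/27)² = 3680 + 24649/729 = 2707369/729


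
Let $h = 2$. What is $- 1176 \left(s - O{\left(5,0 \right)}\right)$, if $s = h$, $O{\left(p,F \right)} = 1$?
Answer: $-1176$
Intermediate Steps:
$s = 2$
$- 1176 \left(s - O{\left(5,0 \right)}\right) = - 1176 \left(2 - 1\right) = \left(-1176\right) 1 = -1176$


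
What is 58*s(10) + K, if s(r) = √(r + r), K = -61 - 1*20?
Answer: -81 + 116*√5 ≈ 178.38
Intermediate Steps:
K = -81 (K = -61 - 20 = -81)
s(r) = √2*√r (s(r) = √(2*r) = √2*√r)
58*s(10) + K = 58*(√2*√10) - 81 = 58*(2*√5) - 81 = 116*√5 - 81 = -81 + 116*√5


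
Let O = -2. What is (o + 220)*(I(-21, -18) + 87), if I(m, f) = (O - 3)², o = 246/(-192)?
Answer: 48993/2 ≈ 24497.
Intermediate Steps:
o = -41/32 (o = 246*(-1/192) = -41/32 ≈ -1.2813)
I(m, f) = 25 (I(m, f) = (-2 - 3)² = (-5)² = 25)
(o + 220)*(I(-21, -18) + 87) = (-41/32 + 220)*(25 + 87) = (6999/32)*112 = 48993/2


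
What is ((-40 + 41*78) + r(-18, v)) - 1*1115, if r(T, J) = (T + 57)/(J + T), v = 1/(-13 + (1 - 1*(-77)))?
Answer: 2385732/1169 ≈ 2040.8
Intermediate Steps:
v = 1/65 (v = 1/(-13 + (1 + 77)) = 1/(-13 + 78) = 1/65 ≈ 0.015385)
r(T, J) = (57 + T)/(J + T)
((-40 + 41*78) + r(-18, v)) - 1*1115 = ((-40 + 41*78) + (57 - 18)/(1/65 - 18)) - 1*1115 = ((-40 + 3198) + 39/(-1169/65)) - 1115 = (3158 - 65/1169*39) - 1115 = (3158 - 2535/1169) - 1115 = 3689167/1169 - 1115 = 2385732/1169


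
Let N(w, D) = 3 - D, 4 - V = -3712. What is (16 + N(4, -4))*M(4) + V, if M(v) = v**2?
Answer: 4084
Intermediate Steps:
V = 3716 (V = 4 - 1*(-3712) = 4 + 3712 = 3716)
(16 + N(4, -4))*M(4) + V = (16 + (3 - 1*(-4)))*4**2 + 3716 = (16 + (3 + 4))*16 + 3716 = (16 + 7)*16 + 3716 = 23*16 + 3716 = 368 + 3716 = 4084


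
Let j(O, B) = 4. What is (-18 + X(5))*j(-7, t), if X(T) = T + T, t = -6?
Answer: -32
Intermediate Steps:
X(T) = 2*T
(-18 + X(5))*j(-7, t) = (-18 + 2*5)*4 = (-18 + 10)*4 = -8*4 = -32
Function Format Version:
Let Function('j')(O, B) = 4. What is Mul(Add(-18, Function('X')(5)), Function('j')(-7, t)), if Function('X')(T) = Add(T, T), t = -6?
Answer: -32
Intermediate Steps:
Function('X')(T) = Mul(2, T)
Mul(Add(-18, Function('X')(5)), Function('j')(-7, t)) = Mul(Add(-18, Mul(2, 5)), 4) = Mul(Add(-18, 10), 4) = Mul(-8, 4) = -32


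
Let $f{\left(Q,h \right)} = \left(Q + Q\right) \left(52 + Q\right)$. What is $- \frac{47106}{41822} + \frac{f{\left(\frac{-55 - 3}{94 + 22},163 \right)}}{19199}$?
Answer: $- \frac{906541927}{802940578} \approx -1.129$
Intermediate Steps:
$f{\left(Q,h \right)} = 2 Q \left(52 + Q\right)$
$- \frac{47106}{41822} + \frac{f{\left(\frac{-55 - 3}{94 + 22},163 \right)}}{19199} = - \frac{47106}{41822} + \frac{2 \frac{-55 - 3}{94 + 22} \left(52 + \frac{-55 - 3}{94 + 22}\right)}{19199} = \left(-47106\right) \frac{1}{41822} + 2 \left(- \frac{58}{116}\right) \left(52 - \frac{58}{116}\right) \frac{1}{19199} = - \frac{23553}{20911} + 2 \left(\left(-58\right) \frac{1}{116}\right) \left(52 - \frac{1}{2}\right) \frac{1}{19199} = - \frac{23553}{20911} + 2 \left(- \frac{1}{2}\right) \left(52 - \frac{1}{2}\right) \frac{1}{19199} = - \frac{23553}{20911} + 2 \left(- \frac{1}{2}\right) \frac{103}{2} \cdot \frac{1}{19199} = - \frac{23553}{20911} - \frac{103}{38398} = - \frac{906541927}{802940578}$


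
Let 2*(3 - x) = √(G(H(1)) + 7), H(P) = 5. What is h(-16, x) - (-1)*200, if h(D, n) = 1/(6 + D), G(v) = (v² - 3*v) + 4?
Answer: 1999/10 ≈ 199.90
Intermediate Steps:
G(v) = 4 + v² - 3*v
x = 3 - √21/2 (x = 3 - √((4 + 5² - 3*5) + 7)/2 = 3 - √((4 + 25 - 15) + 7)/2 = 3 - √(14 + 7)/2 = 3 - √21/2 ≈ 0.70871)
h(-16, x) - (-1)*200 = 1/(6 - 16) - (-1)*200 = 1/(-10) - 1*(-200) = -⅒ + 200 = 1999/10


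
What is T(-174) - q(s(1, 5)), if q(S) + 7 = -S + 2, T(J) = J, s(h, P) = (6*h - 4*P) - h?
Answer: -184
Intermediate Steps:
s(h, P) = -4*P + 5*h (s(h, P) = (-4*P + 6*h) - h = -4*P + 5*h)
q(S) = -5 - S (q(S) = -7 + (-S + 2) = -7 + (2 - S) = -5 - S)
T(-174) - q(s(1, 5)) = -174 - (-5 - (-4*5 + 5*1)) = -174 - (-5 - (-20 + 5)) = -174 - (-5 - 1*(-15)) = -174 - (-5 + 15) = -174 - 1*10 = -174 - 10 = -184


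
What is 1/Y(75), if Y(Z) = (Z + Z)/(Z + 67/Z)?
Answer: 2846/5625 ≈ 0.50596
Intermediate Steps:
Y(Z) = 2*Z/(Z + 67/Z) (Y(Z) = (2*Z)/(Z + 67/Z) = 2*Z/(Z + 67/Z))
1/Y(75) = 1/(2*75²/(67 + 75²)) = 1/(2*5625/(67 + 5625)) = 1/(2*5625/5692) = 1/(2*5625*(1/5692)) = 1/(5625/2846) = 2846/5625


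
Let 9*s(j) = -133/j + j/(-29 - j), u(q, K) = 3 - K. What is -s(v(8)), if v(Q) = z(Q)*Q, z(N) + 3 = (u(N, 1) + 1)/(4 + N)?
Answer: -1415/1386 ≈ -1.0209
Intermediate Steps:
z(N) = -3 + 3/(4 + N) (z(N) = -3 + ((3 - 1*1) + 1)/(4 + N) = -3 + ((3 - 1) + 1)/(4 + N) = -3 + (2 + 1)/(4 + N) = -3 + 3/(4 + N))
v(Q) = 3*Q*(-3 - Q)/(4 + Q) (v(Q) = (3*(-3 - Q)/(4 + Q))*Q = 3*Q*(-3 - Q)/(4 + Q))
s(j) = -133/(9*j) + j/(9*(-29 - j)) (s(j) = (-133/j + j/(-29 - j))/9 = -133/(9*j) + j/(9*(-29 - j)))
-s(v(8)) = -(-3857 - (-3*8*(3 + 8)/(4 + 8))² - (-399)*8*(3 + 8)/(4 + 8))/(9*((-3*8*(3 + 8)/(4 + 8)))*(29 - 3*8*(3 + 8)/(4 + 8))) = -(-3857 - (-3*8*11/12)² - (-399)*8*11/12)/(9*((-3*8*11/12))*(29 - 3*8*11/12)) = -(-3857 - (-3*8*1/12*11)² - (-399)*8*11/12)/(9*((-3*8*1/12*11))*(29 - 3*8*1/12*11)) = -(-3857 - 1*(-22)² - 133*(-22))/(9*(-22)*(29 - 22)) = -(-1)*(-3857 - 1*484 + 2926)/(9*22*7) = -(-1)*(-3857 - 484 + 2926)/(9*22*7) = -(-1)*(-1415)/(9*22*7) = -1*1415/1386 = -1415/1386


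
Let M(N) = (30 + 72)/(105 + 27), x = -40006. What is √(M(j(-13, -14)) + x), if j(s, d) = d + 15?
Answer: I*√19362530/22 ≈ 200.01*I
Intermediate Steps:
j(s, d) = 15 + d
M(N) = 17/22 (M(N) = 102/132 = 102*(1/132) = 17/22)
√(M(j(-13, -14)) + x) = √(17/22 - 40006) = √(-880115/22) = I*√19362530/22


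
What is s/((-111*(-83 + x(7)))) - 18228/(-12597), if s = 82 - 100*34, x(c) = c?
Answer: 327411/310726 ≈ 1.0537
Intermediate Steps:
s = -3318 (s = 82 - 3400 = -3318)
s/((-111*(-83 + x(7)))) - 18228/(-12597) = -3318*(-1/(111*(-83 + 7))) - 18228/(-12597) = -3318/((-111*(-76))) - 18228*(-1/12597) = -3318/8436 + 6076/4199 = -3318*1/8436 + 6076/4199 = -553/1406 + 6076/4199 = 327411/310726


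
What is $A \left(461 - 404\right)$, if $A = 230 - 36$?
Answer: $11058$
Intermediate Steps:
$A = 194$
$A \left(461 - 404\right) = 194 \left(461 - 404\right) = 194 \cdot 57 = 11058$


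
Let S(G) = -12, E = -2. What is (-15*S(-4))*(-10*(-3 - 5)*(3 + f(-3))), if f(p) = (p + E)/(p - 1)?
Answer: 61200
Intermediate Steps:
f(p) = (-2 + p)/(-1 + p) (f(p) = (p - 2)/(p - 1) = (-2 + p)/(-1 + p))
(-15*S(-4))*(-10*(-3 - 5)*(3 + f(-3))) = (-15*(-12))*(-10*(-3 - 5)*(3 + (-2 - 3)/(-1 - 3))) = 180*(-(-80)*(3 - 5/(-4))) = 180*(-(-80)*(3 - ¼*(-5))) = 180*(-(-80)*(3 + 5/4)) = 180*(-(-80)*17/4) = 180*(-10*(-34)) = 180*340 = 61200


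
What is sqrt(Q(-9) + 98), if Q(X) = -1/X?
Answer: sqrt(883)/3 ≈ 9.9051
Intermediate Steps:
sqrt(Q(-9) + 98) = sqrt(-1/(-9) + 98) = sqrt(-1*(-1/9) + 98) = sqrt(1/9 + 98) = sqrt(883/9) = sqrt(883)/3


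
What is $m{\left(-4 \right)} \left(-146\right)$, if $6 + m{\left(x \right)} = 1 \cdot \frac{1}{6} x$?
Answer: $\frac{2920}{3} \approx 973.33$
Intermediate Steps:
$m{\left(x \right)} = -6 + \frac{x}{6}$ ($m{\left(x \right)} = -6 + 1 \cdot \frac{1}{6} x = -6 + \frac{x}{6}$)
$m{\left(-4 \right)} \left(-146\right) = \left(-6 + \frac{1}{6} \left(-4\right)\right) \left(-146\right) = \left(-6 - \frac{2}{3}\right) \left(-146\right) = \left(- \frac{20}{3}\right) \left(-146\right) = \frac{2920}{3}$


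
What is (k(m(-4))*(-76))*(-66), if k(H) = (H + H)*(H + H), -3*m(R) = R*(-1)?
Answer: 107008/3 ≈ 35669.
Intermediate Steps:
m(R) = R/3 (m(R) = -R*(-1)/3 = -(-1)*R/3 = R/3)
k(H) = 4*H² (k(H) = (2*H)*(2*H) = 4*H²)
(k(m(-4))*(-76))*(-66) = ((4*((⅓)*(-4))²)*(-76))*(-66) = ((4*(-4/3)²)*(-76))*(-66) = ((4*(16/9))*(-76))*(-66) = ((64/9)*(-76))*(-66) = -4864/9*(-66) = 107008/3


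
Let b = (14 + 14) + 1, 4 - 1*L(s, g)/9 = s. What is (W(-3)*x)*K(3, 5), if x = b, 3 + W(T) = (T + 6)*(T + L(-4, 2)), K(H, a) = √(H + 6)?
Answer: 17748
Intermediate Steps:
K(H, a) = √(6 + H)
L(s, g) = 36 - 9*s
W(T) = -3 + (6 + T)*(72 + T) (W(T) = -3 + (T + 6)*(T + (36 - 9*(-4))) = -3 + (6 + T)*(T + (36 + 36)) = -3 + (6 + T)*(T + 72) = -3 + (6 + T)*(72 + T))
b = 29 (b = 28 + 1 = 29)
x = 29
(W(-3)*x)*K(3, 5) = ((429 + (-3)² + 78*(-3))*29)*√(6 + 3) = ((429 + 9 - 234)*29)*√9 = (204*29)*3 = 5916*3 = 17748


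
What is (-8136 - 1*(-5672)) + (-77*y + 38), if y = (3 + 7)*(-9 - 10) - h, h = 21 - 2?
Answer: 13667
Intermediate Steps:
h = 19
y = -209 (y = (3 + 7)*(-9 - 10) - 1*19 = 10*(-19) - 19 = -190 - 19 = -209)
(-8136 - 1*(-5672)) + (-77*y + 38) = (-8136 - 1*(-5672)) + (-77*(-209) + 38) = (-8136 + 5672) + (16093 + 38) = -2464 + 16131 = 13667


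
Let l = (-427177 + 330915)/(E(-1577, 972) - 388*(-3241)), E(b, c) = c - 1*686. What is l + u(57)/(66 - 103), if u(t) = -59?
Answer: 35324076/23269189 ≈ 1.5181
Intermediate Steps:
E(b, c) = -686 + c (E(b, c) = c - 686 = -686 + c)
l = -48131/628897 (l = (-427177 + 330915)/((-686 + 972) - 388*(-3241)) = -96262/(286 + 1257508) = -96262/1257794 = -96262*1/1257794 = -48131/628897 ≈ -0.076532)
l + u(57)/(66 - 103) = -48131/628897 - 59/(66 - 103) = -48131/628897 - 59/(-37) = -48131/628897 - 59*(-1/37) = -48131/628897 + 59/37 = 35324076/23269189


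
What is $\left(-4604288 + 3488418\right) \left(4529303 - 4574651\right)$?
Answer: $50602472760$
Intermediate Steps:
$\left(-4604288 + 3488418\right) \left(4529303 - 4574651\right) = \left(-1115870\right) \left(-45348\right) = 50602472760$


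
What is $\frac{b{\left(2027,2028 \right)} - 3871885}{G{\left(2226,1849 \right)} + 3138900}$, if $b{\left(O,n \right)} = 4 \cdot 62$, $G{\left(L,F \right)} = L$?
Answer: $- \frac{3871637}{3141126} \approx -1.2326$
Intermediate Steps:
$b{\left(O,n \right)} = 248$
$\frac{b{\left(2027,2028 \right)} - 3871885}{G{\left(2226,1849 \right)} + 3138900} = \frac{248 - 3871885}{2226 + 3138900} = - \frac{3871637}{3141126}$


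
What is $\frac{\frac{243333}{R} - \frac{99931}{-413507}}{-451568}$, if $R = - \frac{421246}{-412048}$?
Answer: $- \frac{227803682247527}{432185733104528} \approx -0.5271$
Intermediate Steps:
$R = \frac{30089}{29432}$ ($R = \left(-421246\right) \left(- \frac{1}{412048}\right) = \frac{30089}{29432} \approx 1.0223$)
$\frac{\frac{243333}{R} - \frac{99931}{-413507}}{-451568} = \frac{\frac{243333}{\frac{30089}{29432}} - \frac{99931}{-413507}}{-451568} = \left(243333 \cdot \frac{29432}{30089} - - \frac{99931}{413507}\right) \left(- \frac{1}{451568}\right) = \left(\frac{7161776856}{30089} + \frac{99931}{413507}\right) \left(- \frac{1}{451568}\right) = \frac{2961447869217851}{12442012123} \left(- \frac{1}{451568}\right) = - \frac{227803682247527}{432185733104528}$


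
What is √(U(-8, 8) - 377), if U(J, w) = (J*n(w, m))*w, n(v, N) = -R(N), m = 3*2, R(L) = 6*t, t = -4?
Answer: I*√1913 ≈ 43.738*I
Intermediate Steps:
R(L) = -24 (R(L) = 6*(-4) = -24)
m = 6
n(v, N) = 24 (n(v, N) = -1*(-24) = 24)
U(J, w) = 24*J*w (U(J, w) = (J*24)*w = (24*J)*w = 24*J*w)
√(U(-8, 8) - 377) = √(24*(-8)*8 - 377) = √(-1536 - 377) = √(-1913) = I*√1913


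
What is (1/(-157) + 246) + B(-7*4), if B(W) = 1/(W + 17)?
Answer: 424674/1727 ≈ 245.90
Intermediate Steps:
B(W) = 1/(17 + W)
(1/(-157) + 246) + B(-7*4) = (1/(-157) + 246) + 1/(17 - 7*4) = (-1/157 + 246) + 1/(17 - 28) = 38621/157 + 1/(-11) = 38621/157 - 1/11 = 424674/1727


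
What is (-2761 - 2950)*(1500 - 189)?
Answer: -7487121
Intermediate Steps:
(-2761 - 2950)*(1500 - 189) = -5711*1311 = -7487121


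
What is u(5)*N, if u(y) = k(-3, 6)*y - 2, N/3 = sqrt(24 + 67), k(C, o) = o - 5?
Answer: 9*sqrt(91) ≈ 85.854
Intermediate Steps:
k(C, o) = -5 + o
N = 3*sqrt(91) (N = 3*sqrt(24 + 67) = 3*sqrt(91) ≈ 28.618)
u(y) = -2 + y (u(y) = (-5 + 6)*y - 2 = 1*y - 2 = y - 2 = -2 + y)
u(5)*N = (-2 + 5)*(3*sqrt(91)) = 3*(3*sqrt(91)) = 9*sqrt(91)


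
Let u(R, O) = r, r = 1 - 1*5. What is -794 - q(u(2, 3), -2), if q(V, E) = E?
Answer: -792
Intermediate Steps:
r = -4 (r = 1 - 5 = -4)
u(R, O) = -4
-794 - q(u(2, 3), -2) = -794 - 1*(-2) = -794 + 2 = -792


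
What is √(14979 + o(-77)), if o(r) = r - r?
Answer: √14979 ≈ 122.39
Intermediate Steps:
o(r) = 0
√(14979 + o(-77)) = √(14979 + 0) = √14979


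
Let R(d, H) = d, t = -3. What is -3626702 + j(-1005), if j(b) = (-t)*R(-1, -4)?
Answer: -3626705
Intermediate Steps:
j(b) = -3 (j(b) = -1*(-3)*(-1) = 3*(-1) = -3)
-3626702 + j(-1005) = -3626702 - 3 = -3626705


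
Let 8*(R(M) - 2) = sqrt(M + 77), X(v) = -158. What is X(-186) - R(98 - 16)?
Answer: -160 - sqrt(159)/8 ≈ -161.58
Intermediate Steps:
R(M) = 2 + sqrt(77 + M)/8 (R(M) = 2 + sqrt(M + 77)/8 = 2 + sqrt(77 + M)/8)
X(-186) - R(98 - 16) = -158 - (2 + sqrt(77 + (98 - 16))/8) = -158 - (2 + sqrt(77 + 82)/8) = -158 - (2 + sqrt(159)/8) = -158 + (-2 - sqrt(159)/8) = -160 - sqrt(159)/8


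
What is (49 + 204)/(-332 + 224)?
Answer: -253/108 ≈ -2.3426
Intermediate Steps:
(49 + 204)/(-332 + 224) = 253/(-108) = 253*(-1/108) = -253/108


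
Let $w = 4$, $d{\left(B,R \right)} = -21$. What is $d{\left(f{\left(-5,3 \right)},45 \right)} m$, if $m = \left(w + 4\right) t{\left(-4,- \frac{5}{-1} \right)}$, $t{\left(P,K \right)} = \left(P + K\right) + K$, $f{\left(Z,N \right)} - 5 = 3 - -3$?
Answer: $-1008$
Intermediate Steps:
$f{\left(Z,N \right)} = 11$ ($f{\left(Z,N \right)} = 5 + \left(3 - -3\right) = 5 + \left(3 + 3\right) = 5 + 6 = 11$)
$t{\left(P,K \right)} = P + 2 K$ ($t{\left(P,K \right)} = \left(K + P\right) + K = P + 2 K$)
$m = 48$ ($m = \left(4 + 4\right) \left(-4 + 2 \left(- \frac{5}{-1}\right)\right) = 8 \left(-4 + 2 \left(\left(-5\right) \left(-1\right)\right)\right) = 8 \left(-4 + 2 \cdot 5\right) = 8 \left(-4 + 10\right) = 8 \cdot 6 = 48$)
$d{\left(f{\left(-5,3 \right)},45 \right)} m = \left(-21\right) 48 = -1008$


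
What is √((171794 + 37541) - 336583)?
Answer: 4*I*√7953 ≈ 356.72*I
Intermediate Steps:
√((171794 + 37541) - 336583) = √(209335 - 336583) = √(-127248) = 4*I*√7953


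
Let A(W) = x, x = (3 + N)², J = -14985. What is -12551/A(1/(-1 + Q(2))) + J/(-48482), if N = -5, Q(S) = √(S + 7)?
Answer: -304218821/96964 ≈ -3137.4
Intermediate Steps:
Q(S) = √(7 + S)
x = 4 (x = (3 - 5)² = (-2)² = 4)
A(W) = 4
-12551/A(1/(-1 + Q(2))) + J/(-48482) = -12551/4 - 14985/(-48482) = -12551*¼ - 14985*(-1/48482) = -12551/4 + 14985/48482 = -304218821/96964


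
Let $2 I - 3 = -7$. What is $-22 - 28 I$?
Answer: $34$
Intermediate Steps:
$I = -2$ ($I = \frac{3}{2} + \frac{1}{2} \left(-7\right) = \frac{3}{2} - \frac{7}{2} = -2$)
$-22 - 28 I = -22 - -56 = -22 + 56 = 34$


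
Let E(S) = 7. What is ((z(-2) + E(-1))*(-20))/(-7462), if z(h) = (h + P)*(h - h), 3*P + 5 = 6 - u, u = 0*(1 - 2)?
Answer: 10/533 ≈ 0.018762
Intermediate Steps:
u = 0 (u = 0*(-1) = 0)
P = 1/3 (P = -5/3 + (6 - 1*0)/3 = -5/3 + (6 + 0)/3 = -5/3 + (1/3)*6 = -5/3 + 2 = 1/3 ≈ 0.33333)
z(h) = 0 (z(h) = (h + 1/3)*(h - h) = (1/3 + h)*0 = 0)
((z(-2) + E(-1))*(-20))/(-7462) = ((0 + 7)*(-20))/(-7462) = (7*(-20))*(-1/7462) = -140*(-1/7462) = 10/533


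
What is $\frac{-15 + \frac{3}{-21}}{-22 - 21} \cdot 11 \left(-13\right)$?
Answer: $- \frac{15158}{301} \approx -50.359$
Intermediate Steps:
$\frac{-15 + \frac{3}{-21}}{-22 - 21} \cdot 11 \left(-13\right) = \frac{-15 + 3 \left(- \frac{1}{21}\right)}{-43} \cdot 11 \left(-13\right) = \left(-15 - \frac{1}{7}\right) \left(- \frac{1}{43}\right) 11 \left(-13\right) = \left(- \frac{106}{7}\right) \left(- \frac{1}{43}\right) 11 \left(-13\right) = \frac{106}{301} \cdot 11 \left(-13\right) = \frac{1166}{301} \left(-13\right) = - \frac{15158}{301}$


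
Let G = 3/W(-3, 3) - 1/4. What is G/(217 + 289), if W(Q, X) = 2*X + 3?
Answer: 1/6072 ≈ 0.00016469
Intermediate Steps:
W(Q, X) = 3 + 2*X
G = 1/12 (G = 3/(3 + 2*3) - 1/4 = 3/(3 + 6) - 1*¼ = 3/9 - ¼ = 3*(⅑) - ¼ = ⅓ - ¼ = 1/12 ≈ 0.083333)
G/(217 + 289) = 1/(12*(217 + 289)) = (1/12)/506 = (1/12)*(1/506) = 1/6072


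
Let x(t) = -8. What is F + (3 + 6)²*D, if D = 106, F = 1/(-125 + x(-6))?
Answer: 1141937/133 ≈ 8586.0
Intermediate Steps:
F = -1/133 (F = 1/(-125 - 8) = 1/(-133) = -1/133 ≈ -0.0075188)
F + (3 + 6)²*D = -1/133 + (3 + 6)²*106 = -1/133 + 9²*106 = -1/133 + 81*106 = -1/133 + 8586 = 1141937/133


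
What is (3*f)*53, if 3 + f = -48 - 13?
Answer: -10176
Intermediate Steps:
f = -64 (f = -3 + (-48 - 13) = -3 - 61 = -64)
(3*f)*53 = (3*(-64))*53 = -192*53 = -10176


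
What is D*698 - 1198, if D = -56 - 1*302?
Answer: -251082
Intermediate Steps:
D = -358 (D = -56 - 302 = -358)
D*698 - 1198 = -358*698 - 1198 = -249884 - 1198 = -251082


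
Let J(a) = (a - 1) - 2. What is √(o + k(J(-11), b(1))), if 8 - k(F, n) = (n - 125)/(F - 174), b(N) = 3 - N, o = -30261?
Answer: I*√267321289/94 ≈ 173.94*I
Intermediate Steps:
J(a) = -3 + a (J(a) = (-1 + a) - 2 = -3 + a)
k(F, n) = 8 - (-125 + n)/(-174 + F) (k(F, n) = 8 - (n - 125)/(F - 174) = 8 - (-125 + n)/(-174 + F))
√(o + k(J(-11), b(1))) = √(-30261 + (-1267 - (3 - 1*1) + 8*(-3 - 11))/(-174 + (-3 - 11))) = √(-30261 + (-1267 - (3 - 1) + 8*(-14))/(-174 - 14)) = √(-30261 + (-1267 - 1*2 - 112)/(-188)) = √(-30261 - (-1267 - 2 - 112)/188) = √(-30261 - 1/188*(-1381)) = √(-30261 + 1381/188) = √(-5687687/188) = I*√267321289/94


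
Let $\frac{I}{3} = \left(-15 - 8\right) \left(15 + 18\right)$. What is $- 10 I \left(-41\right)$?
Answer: $-933570$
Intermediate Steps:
$I = -2277$ ($I = 3 \left(-15 - 8\right) \left(15 + 18\right) = 3 \left(\left(-23\right) 33\right) = 3 \left(-759\right) = -2277$)
$- 10 I \left(-41\right) = \left(-10\right) \left(-2277\right) \left(-41\right) = 22770 \left(-41\right) = -933570$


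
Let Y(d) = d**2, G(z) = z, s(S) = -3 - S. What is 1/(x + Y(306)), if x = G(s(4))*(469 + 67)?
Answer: 1/89884 ≈ 1.1125e-5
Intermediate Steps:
x = -3752 (x = (-3 - 1*4)*(469 + 67) = (-3 - 4)*536 = -7*536 = -3752)
1/(x + Y(306)) = 1/(-3752 + 306**2) = 1/(-3752 + 93636) = 1/89884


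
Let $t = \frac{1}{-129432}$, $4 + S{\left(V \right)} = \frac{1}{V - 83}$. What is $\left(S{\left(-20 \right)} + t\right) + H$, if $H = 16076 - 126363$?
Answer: $- \frac{1470344154871}{13331496} \approx -1.1029 \cdot 10^{5}$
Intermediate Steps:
$S{\left(V \right)} = -4 + \frac{1}{-83 + V}$ ($S{\left(V \right)} = -4 + \frac{1}{V - 83} = -4 + \frac{1}{-83 + V}$)
$H = -110287$ ($H = 16076 - 126363 = -110287$)
$t = - \frac{1}{129432} \approx -7.7261 \cdot 10^{-6}$
$\left(S{\left(-20 \right)} + t\right) + H = \left(\frac{333 - -80}{-83 - 20} - \frac{1}{129432}\right) - 110287 = \left(\frac{333 + 80}{-103} - \frac{1}{129432}\right) - 110287 = \left(\left(- \frac{1}{103}\right) 413 - \frac{1}{129432}\right) - 110287 = \left(- \frac{413}{103} - \frac{1}{129432}\right) - 110287 = - \frac{53455519}{13331496} - 110287 = - \frac{1470344154871}{13331496}$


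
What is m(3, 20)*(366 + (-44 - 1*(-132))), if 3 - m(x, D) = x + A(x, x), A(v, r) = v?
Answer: -1362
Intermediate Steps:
m(x, D) = 3 - 2*x (m(x, D) = 3 - (x + x) = 3 - 2*x)
m(3, 20)*(366 + (-44 - 1*(-132))) = (3 - 2*3)*(366 + (-44 - 1*(-132))) = (3 - 6)*(366 + (-44 + 132)) = -3*(366 + 88) = -3*454 = -1362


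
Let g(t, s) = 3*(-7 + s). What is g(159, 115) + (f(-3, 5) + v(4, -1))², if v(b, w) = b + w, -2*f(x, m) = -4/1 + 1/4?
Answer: 22257/64 ≈ 347.77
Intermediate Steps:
f(x, m) = 15/8 (f(x, m) = -(-4/1 + 1/4)/2 = -(-4*1 + 1*(¼))/2 = -(-4 + ¼)/2 = -½*(-15/4) = 15/8)
g(t, s) = -21 + 3*s
g(159, 115) + (f(-3, 5) + v(4, -1))² = (-21 + 3*115) + (15/8 + (4 - 1))² = (-21 + 345) + (15/8 + 3)² = 324 + (39/8)² = 324 + 1521/64 = 22257/64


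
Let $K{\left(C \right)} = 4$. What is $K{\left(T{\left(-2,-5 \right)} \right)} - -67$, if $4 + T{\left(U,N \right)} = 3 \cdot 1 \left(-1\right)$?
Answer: $71$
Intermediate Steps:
$T{\left(U,N \right)} = -7$ ($T{\left(U,N \right)} = -4 + 3 \cdot 1 \left(-1\right) = -4 + 3 \left(-1\right) = -4 - 3 = -7$)
$K{\left(T{\left(-2,-5 \right)} \right)} - -67 = 4 - -67 = 4 + 67 = 71$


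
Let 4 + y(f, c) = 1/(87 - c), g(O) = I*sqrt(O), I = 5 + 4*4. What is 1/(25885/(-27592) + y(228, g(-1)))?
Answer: -15023651214696/74025649223765 - 7993843872*I/74025649223765 ≈ -0.20295 - 0.00010799*I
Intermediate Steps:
I = 21 (I = 5 + 16 = 21)
g(O) = 21*sqrt(O)
y(f, c) = -4 + 1/(87 - c)
1/(25885/(-27592) + y(228, g(-1))) = 1/(25885/(-27592) + (347 - 84*sqrt(-1))/(-87 + 21*sqrt(-1))) = 1/(25885*(-1/27592) + (347 - 84*I)/(-87 + 21*I)) = 1/(-25885/27592 + ((-87 - 21*I)/8010)*(347 - 84*I)) = 1/(-25885/27592 + (-87 - 21*I)*(347 - 84*I)/8010)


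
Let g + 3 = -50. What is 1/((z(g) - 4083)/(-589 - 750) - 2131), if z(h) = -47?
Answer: -1339/2849279 ≈ -0.00046994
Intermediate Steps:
g = -53 (g = -3 - 50 = -53)
1/((z(g) - 4083)/(-589 - 750) - 2131) = 1/((-47 - 4083)/(-589 - 750) - 2131) = 1/(-4130/(-1339) - 2131) = 1/(-4130*(-1/1339) - 2131) = 1/(4130/1339 - 2131) = 1/(-2849279/1339) = -1339/2849279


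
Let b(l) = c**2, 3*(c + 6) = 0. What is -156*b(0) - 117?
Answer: -5733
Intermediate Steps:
c = -6 (c = -6 + (1/3)*0 = -6 + 0 = -6)
b(l) = 36 (b(l) = (-6)**2 = 36)
-156*b(0) - 117 = -156*36 - 117 = -5616 - 117 = -5733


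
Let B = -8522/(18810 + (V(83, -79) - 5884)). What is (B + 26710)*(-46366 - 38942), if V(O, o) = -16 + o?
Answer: -9745230128768/4277 ≈ -2.2785e+9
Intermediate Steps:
B = -8522/12831 (B = -8522/(18810 + ((-16 - 79) - 5884)) = -8522/(18810 + (-95 - 5884)) = -8522/(18810 - 5979) = -8522/12831 ≈ -0.66417)
(B + 26710)*(-46366 - 38942) = (-8522/12831 + 26710)*(-46366 - 38942) = (342707488/12831)*(-85308) = -9745230128768/4277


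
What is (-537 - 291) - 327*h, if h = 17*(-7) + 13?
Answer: 33834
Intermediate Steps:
h = -106 (h = -119 + 13 = -106)
(-537 - 291) - 327*h = (-537 - 291) - 327*(-106) = -828 + 34662 = 33834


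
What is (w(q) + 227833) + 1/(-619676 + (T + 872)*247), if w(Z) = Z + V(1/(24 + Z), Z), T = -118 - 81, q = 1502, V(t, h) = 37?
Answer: 104007586539/453445 ≈ 2.2937e+5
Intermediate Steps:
T = -199
w(Z) = 37 + Z (w(Z) = Z + 37 = 37 + Z)
(w(q) + 227833) + 1/(-619676 + (T + 872)*247) = ((37 + 1502) + 227833) + 1/(-619676 + (-199 + 872)*247) = (1539 + 227833) + 1/(-619676 + 673*247) = 229372 + 1/(-619676 + 166231) = 229372 + 1/(-453445) = 229372 - 1/453445 = 104007586539/453445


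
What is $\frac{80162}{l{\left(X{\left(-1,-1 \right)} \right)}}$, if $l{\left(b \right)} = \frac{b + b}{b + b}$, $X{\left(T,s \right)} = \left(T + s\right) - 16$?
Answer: $80162$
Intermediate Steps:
$X{\left(T,s \right)} = -16 + T + s$
$l{\left(b \right)} = 1$ ($l{\left(b \right)} = \frac{2 b}{2 b} = 2 b \frac{1}{2 b} = 1$)
$\frac{80162}{l{\left(X{\left(-1,-1 \right)} \right)}} = \frac{80162}{1} = 80162 \cdot 1 = 80162$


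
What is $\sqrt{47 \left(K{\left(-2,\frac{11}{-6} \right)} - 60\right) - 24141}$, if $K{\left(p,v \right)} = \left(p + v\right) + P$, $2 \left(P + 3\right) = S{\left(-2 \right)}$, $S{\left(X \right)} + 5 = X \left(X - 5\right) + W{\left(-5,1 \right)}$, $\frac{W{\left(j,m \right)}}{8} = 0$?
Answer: $\frac{2 i \sqrt{60909}}{3} \approx 164.53 i$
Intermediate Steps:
$W{\left(j,m \right)} = 0$ ($W{\left(j,m \right)} = 8 \cdot 0 = 0$)
$S{\left(X \right)} = -5 + X \left(-5 + X\right)$ ($S{\left(X \right)} = -5 + \left(X \left(X - 5\right) + 0\right) = -5 + \left(X \left(-5 + X\right) + 0\right) = -5 + X \left(-5 + X\right)$)
$P = \frac{3}{2}$ ($P = -3 + \frac{-5 + \left(-2\right)^{2} - -10}{2} = -3 + \frac{-5 + 4 + 10}{2} = -3 + \frac{1}{2} \cdot 9 = -3 + \frac{9}{2} = \frac{3}{2} \approx 1.5$)
$K{\left(p,v \right)} = \frac{3}{2} + p + v$ ($K{\left(p,v \right)} = \left(p + v\right) + \frac{3}{2} = \frac{3}{2} + p + v$)
$\sqrt{47 \left(K{\left(-2,\frac{11}{-6} \right)} - 60\right) - 24141} = \sqrt{47 \left(\left(\frac{3}{2} - 2 + \frac{11}{-6}\right) - 60\right) - 24141} = \sqrt{47 \left(\left(\frac{3}{2} - 2 + 11 \left(- \frac{1}{6}\right)\right) - 60\right) - 24141} = \sqrt{47 \left(\left(\frac{3}{2} - 2 - \frac{11}{6}\right) - 60\right) - 24141} = \sqrt{47 \left(- \frac{7}{3} - 60\right) - 24141} = \sqrt{47 \left(- \frac{187}{3}\right) - 24141} = \sqrt{- \frac{8789}{3} - 24141} = \sqrt{- \frac{81212}{3}} = \frac{2 i \sqrt{60909}}{3}$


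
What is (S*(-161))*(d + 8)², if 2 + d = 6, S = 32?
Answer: -741888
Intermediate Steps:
d = 4 (d = -2 + 6 = 4)
(S*(-161))*(d + 8)² = (32*(-161))*(4 + 8)² = -5152*12² = -5152*144 = -741888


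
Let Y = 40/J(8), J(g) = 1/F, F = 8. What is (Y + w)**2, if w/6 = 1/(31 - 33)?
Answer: 100489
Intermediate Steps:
J(g) = 1/8
w = -3 (w = 6/(31 - 33) = 6/(-2) = 6*(-1/2) = -3)
Y = 320 (Y = 40/(1/8) = 40*8 = 320)
(Y + w)**2 = (320 - 3)**2 = 317**2 = 100489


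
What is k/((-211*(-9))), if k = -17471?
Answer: -17471/1899 ≈ -9.2001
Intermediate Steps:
k/((-211*(-9))) = -17471/((-211*(-9))) = -17471/1899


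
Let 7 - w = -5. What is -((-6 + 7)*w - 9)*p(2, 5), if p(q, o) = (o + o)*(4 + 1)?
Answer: -150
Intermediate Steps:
w = 12 (w = 7 - 1*(-5) = 7 + 5 = 12)
p(q, o) = 10*o (p(q, o) = (2*o)*5 = 10*o)
-((-6 + 7)*w - 9)*p(2, 5) = -((-6 + 7)*12 - 9)*10*5 = -(1*12 - 9)*50 = -(12 - 9)*50 = -3*50 = -1*150 = -150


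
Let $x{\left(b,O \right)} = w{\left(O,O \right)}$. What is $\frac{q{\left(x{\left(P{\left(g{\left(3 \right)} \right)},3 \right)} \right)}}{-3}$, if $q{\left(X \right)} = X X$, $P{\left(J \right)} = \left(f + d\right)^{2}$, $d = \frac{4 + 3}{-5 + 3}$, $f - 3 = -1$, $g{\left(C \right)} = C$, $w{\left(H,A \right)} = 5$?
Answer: $- \frac{25}{3} \approx -8.3333$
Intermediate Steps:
$f = 2$ ($f = 3 - 1 = 2$)
$d = - \frac{7}{2}$ ($d = \frac{7}{-2} = 7 \left(- \frac{1}{2}\right) = - \frac{7}{2} \approx -3.5$)
$P{\left(J \right)} = \frac{9}{4}$ ($P{\left(J \right)} = \left(2 - \frac{7}{2}\right)^{2} = \left(- \frac{3}{2}\right)^{2} = \frac{9}{4}$)
$x{\left(b,O \right)} = 5$
$q{\left(X \right)} = X^{2}$
$\frac{q{\left(x{\left(P{\left(g{\left(3 \right)} \right)},3 \right)} \right)}}{-3} = \frac{5^{2}}{-3} = 25 \left(- \frac{1}{3}\right) = - \frac{25}{3}$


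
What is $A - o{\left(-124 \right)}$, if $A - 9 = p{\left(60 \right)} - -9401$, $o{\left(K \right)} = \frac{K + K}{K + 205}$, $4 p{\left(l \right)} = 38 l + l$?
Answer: $\frac{809843}{81} \approx 9998.1$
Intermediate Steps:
$p{\left(l \right)} = \frac{39 l}{4}$ ($p{\left(l \right)} = \frac{38 l + l}{4} = \frac{39 l}{4}$)
$o{\left(K \right)} = \frac{2 K}{205 + K}$
$A = 9995$ ($A = 9 + \left(\frac{39}{4} \cdot 60 - -9401\right) = 9 + \left(585 + 9401\right) = 9 + 9986 = 9995$)
$A - o{\left(-124 \right)} = 9995 - 2 \left(-124\right) \frac{1}{205 - 124} = 9995 - 2 \left(-124\right) \frac{1}{81} = 9995 - - \frac{248}{81} = 9995 + \frac{248}{81} = \frac{809843}{81}$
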